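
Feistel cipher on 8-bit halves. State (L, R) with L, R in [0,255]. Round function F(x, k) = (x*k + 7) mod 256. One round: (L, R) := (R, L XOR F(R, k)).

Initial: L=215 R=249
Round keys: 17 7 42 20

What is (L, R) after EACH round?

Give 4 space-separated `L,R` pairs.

Round 1 (k=17): L=249 R=71
Round 2 (k=7): L=71 R=1
Round 3 (k=42): L=1 R=118
Round 4 (k=20): L=118 R=62

Answer: 249,71 71,1 1,118 118,62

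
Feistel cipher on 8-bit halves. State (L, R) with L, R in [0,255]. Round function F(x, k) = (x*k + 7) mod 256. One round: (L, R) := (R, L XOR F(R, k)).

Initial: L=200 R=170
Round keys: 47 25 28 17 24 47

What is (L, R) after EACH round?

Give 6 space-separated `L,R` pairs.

Round 1 (k=47): L=170 R=245
Round 2 (k=25): L=245 R=94
Round 3 (k=28): L=94 R=186
Round 4 (k=17): L=186 R=63
Round 5 (k=24): L=63 R=85
Round 6 (k=47): L=85 R=157

Answer: 170,245 245,94 94,186 186,63 63,85 85,157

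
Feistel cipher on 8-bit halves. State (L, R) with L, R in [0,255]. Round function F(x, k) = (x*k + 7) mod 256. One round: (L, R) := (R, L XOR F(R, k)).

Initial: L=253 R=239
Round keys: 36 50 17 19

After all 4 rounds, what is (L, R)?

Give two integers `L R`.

Answer: 13 114

Derivation:
Round 1 (k=36): L=239 R=94
Round 2 (k=50): L=94 R=140
Round 3 (k=17): L=140 R=13
Round 4 (k=19): L=13 R=114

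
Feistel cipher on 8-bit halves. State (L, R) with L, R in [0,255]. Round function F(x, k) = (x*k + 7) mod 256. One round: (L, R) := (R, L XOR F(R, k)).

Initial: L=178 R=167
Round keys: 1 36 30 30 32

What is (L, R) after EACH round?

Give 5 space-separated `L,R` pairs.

Round 1 (k=1): L=167 R=28
Round 2 (k=36): L=28 R=80
Round 3 (k=30): L=80 R=123
Round 4 (k=30): L=123 R=33
Round 5 (k=32): L=33 R=92

Answer: 167,28 28,80 80,123 123,33 33,92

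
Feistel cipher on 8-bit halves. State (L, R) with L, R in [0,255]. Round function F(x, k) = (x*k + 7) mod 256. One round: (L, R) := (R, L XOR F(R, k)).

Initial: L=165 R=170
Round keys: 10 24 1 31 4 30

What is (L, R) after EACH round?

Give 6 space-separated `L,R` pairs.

Answer: 170,14 14,253 253,10 10,192 192,13 13,77

Derivation:
Round 1 (k=10): L=170 R=14
Round 2 (k=24): L=14 R=253
Round 3 (k=1): L=253 R=10
Round 4 (k=31): L=10 R=192
Round 5 (k=4): L=192 R=13
Round 6 (k=30): L=13 R=77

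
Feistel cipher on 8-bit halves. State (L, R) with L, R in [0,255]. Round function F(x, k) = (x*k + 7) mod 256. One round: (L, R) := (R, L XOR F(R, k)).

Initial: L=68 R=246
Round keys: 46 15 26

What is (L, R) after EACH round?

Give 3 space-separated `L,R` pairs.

Answer: 246,127 127,142 142,12

Derivation:
Round 1 (k=46): L=246 R=127
Round 2 (k=15): L=127 R=142
Round 3 (k=26): L=142 R=12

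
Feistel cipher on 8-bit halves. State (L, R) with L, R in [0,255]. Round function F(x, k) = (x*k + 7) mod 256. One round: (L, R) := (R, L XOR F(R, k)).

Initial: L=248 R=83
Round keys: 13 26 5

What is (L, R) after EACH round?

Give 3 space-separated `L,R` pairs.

Answer: 83,198 198,112 112,241

Derivation:
Round 1 (k=13): L=83 R=198
Round 2 (k=26): L=198 R=112
Round 3 (k=5): L=112 R=241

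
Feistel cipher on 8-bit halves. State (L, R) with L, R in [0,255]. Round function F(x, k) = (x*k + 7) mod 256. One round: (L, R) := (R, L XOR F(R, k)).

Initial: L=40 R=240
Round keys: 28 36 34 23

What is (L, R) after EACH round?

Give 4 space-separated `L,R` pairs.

Answer: 240,111 111,83 83,98 98,134

Derivation:
Round 1 (k=28): L=240 R=111
Round 2 (k=36): L=111 R=83
Round 3 (k=34): L=83 R=98
Round 4 (k=23): L=98 R=134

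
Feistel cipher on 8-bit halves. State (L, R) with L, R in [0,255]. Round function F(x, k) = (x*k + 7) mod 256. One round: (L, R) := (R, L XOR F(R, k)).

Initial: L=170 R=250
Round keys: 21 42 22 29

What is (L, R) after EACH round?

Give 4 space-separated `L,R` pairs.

Round 1 (k=21): L=250 R=35
Round 2 (k=42): L=35 R=63
Round 3 (k=22): L=63 R=82
Round 4 (k=29): L=82 R=110

Answer: 250,35 35,63 63,82 82,110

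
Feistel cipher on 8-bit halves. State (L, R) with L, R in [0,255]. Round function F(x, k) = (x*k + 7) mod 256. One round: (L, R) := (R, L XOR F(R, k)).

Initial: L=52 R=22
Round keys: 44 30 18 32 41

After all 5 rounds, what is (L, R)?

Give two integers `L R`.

Round 1 (k=44): L=22 R=251
Round 2 (k=30): L=251 R=103
Round 3 (k=18): L=103 R=190
Round 4 (k=32): L=190 R=160
Round 5 (k=41): L=160 R=25

Answer: 160 25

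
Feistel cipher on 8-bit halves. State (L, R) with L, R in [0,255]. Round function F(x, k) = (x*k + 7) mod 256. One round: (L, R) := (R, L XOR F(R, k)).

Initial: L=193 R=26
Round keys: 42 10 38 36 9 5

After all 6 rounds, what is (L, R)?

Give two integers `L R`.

Round 1 (k=42): L=26 R=138
Round 2 (k=10): L=138 R=113
Round 3 (k=38): L=113 R=71
Round 4 (k=36): L=71 R=114
Round 5 (k=9): L=114 R=78
Round 6 (k=5): L=78 R=255

Answer: 78 255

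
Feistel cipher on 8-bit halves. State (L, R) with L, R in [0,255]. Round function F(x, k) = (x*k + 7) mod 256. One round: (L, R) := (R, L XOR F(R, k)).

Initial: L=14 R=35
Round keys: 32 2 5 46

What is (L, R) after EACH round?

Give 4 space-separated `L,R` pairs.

Answer: 35,105 105,250 250,128 128,253

Derivation:
Round 1 (k=32): L=35 R=105
Round 2 (k=2): L=105 R=250
Round 3 (k=5): L=250 R=128
Round 4 (k=46): L=128 R=253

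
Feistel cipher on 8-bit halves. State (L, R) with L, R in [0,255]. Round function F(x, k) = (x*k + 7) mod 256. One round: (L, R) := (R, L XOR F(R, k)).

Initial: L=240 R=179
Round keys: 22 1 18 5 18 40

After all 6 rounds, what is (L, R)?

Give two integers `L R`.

Answer: 211 55

Derivation:
Round 1 (k=22): L=179 R=153
Round 2 (k=1): L=153 R=19
Round 3 (k=18): L=19 R=196
Round 4 (k=5): L=196 R=200
Round 5 (k=18): L=200 R=211
Round 6 (k=40): L=211 R=55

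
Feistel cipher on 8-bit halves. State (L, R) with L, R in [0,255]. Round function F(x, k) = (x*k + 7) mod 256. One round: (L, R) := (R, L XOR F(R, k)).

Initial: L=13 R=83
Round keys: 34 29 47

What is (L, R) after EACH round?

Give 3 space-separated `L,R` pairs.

Round 1 (k=34): L=83 R=0
Round 2 (k=29): L=0 R=84
Round 3 (k=47): L=84 R=115

Answer: 83,0 0,84 84,115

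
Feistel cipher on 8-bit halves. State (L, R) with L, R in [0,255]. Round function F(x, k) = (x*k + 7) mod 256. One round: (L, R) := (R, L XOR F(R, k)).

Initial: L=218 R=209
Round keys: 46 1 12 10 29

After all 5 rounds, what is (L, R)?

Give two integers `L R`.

Answer: 72 59

Derivation:
Round 1 (k=46): L=209 R=79
Round 2 (k=1): L=79 R=135
Round 3 (k=12): L=135 R=20
Round 4 (k=10): L=20 R=72
Round 5 (k=29): L=72 R=59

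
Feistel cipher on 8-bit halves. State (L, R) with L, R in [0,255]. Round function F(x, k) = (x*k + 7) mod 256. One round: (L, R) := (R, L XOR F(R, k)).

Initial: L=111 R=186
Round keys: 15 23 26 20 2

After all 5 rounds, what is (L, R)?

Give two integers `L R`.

Round 1 (k=15): L=186 R=130
Round 2 (k=23): L=130 R=15
Round 3 (k=26): L=15 R=15
Round 4 (k=20): L=15 R=60
Round 5 (k=2): L=60 R=112

Answer: 60 112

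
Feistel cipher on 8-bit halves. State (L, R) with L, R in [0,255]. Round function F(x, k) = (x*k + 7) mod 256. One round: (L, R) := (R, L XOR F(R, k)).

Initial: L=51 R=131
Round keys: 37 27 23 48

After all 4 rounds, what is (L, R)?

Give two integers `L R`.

Round 1 (k=37): L=131 R=197
Round 2 (k=27): L=197 R=77
Round 3 (k=23): L=77 R=55
Round 4 (k=48): L=55 R=26

Answer: 55 26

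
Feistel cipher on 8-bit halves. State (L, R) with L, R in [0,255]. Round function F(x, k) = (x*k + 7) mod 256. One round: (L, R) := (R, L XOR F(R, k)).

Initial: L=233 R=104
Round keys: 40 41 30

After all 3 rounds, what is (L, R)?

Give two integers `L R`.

Answer: 141 35

Derivation:
Round 1 (k=40): L=104 R=174
Round 2 (k=41): L=174 R=141
Round 3 (k=30): L=141 R=35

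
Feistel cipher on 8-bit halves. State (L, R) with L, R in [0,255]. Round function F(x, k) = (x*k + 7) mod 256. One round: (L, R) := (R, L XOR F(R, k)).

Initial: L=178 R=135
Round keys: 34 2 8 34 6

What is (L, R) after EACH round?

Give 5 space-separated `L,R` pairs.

Round 1 (k=34): L=135 R=71
Round 2 (k=2): L=71 R=18
Round 3 (k=8): L=18 R=208
Round 4 (k=34): L=208 R=181
Round 5 (k=6): L=181 R=149

Answer: 135,71 71,18 18,208 208,181 181,149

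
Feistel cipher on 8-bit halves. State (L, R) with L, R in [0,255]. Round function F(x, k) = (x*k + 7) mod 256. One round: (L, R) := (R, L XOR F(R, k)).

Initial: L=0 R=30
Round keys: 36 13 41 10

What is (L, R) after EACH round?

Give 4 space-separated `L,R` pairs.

Round 1 (k=36): L=30 R=63
Round 2 (k=13): L=63 R=36
Round 3 (k=41): L=36 R=244
Round 4 (k=10): L=244 R=171

Answer: 30,63 63,36 36,244 244,171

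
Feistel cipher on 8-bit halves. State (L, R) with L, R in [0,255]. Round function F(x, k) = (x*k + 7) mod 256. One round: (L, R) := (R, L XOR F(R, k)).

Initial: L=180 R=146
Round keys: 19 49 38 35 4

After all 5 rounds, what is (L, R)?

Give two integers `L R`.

Round 1 (k=19): L=146 R=105
Round 2 (k=49): L=105 R=178
Round 3 (k=38): L=178 R=26
Round 4 (k=35): L=26 R=39
Round 5 (k=4): L=39 R=185

Answer: 39 185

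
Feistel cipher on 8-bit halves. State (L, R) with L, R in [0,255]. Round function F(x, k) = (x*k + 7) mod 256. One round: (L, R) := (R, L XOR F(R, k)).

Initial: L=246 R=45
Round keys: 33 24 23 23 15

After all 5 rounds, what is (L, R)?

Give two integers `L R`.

Answer: 106 66

Derivation:
Round 1 (k=33): L=45 R=34
Round 2 (k=24): L=34 R=26
Round 3 (k=23): L=26 R=127
Round 4 (k=23): L=127 R=106
Round 5 (k=15): L=106 R=66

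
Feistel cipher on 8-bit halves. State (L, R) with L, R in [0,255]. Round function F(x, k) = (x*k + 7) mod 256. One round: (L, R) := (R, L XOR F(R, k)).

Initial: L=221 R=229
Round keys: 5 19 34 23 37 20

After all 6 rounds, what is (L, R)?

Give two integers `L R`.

Round 1 (k=5): L=229 R=93
Round 2 (k=19): L=93 R=11
Round 3 (k=34): L=11 R=32
Round 4 (k=23): L=32 R=236
Round 5 (k=37): L=236 R=3
Round 6 (k=20): L=3 R=175

Answer: 3 175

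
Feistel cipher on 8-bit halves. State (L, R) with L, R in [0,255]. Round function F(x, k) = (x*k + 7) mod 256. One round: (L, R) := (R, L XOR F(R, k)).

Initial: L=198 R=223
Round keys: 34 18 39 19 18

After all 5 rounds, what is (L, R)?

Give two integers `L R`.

Round 1 (k=34): L=223 R=99
Round 2 (k=18): L=99 R=34
Round 3 (k=39): L=34 R=86
Round 4 (k=19): L=86 R=75
Round 5 (k=18): L=75 R=27

Answer: 75 27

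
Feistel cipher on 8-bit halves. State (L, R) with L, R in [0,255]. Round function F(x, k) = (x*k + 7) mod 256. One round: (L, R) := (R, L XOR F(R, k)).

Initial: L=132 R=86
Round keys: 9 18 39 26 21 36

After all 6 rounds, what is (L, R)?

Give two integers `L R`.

Round 1 (k=9): L=86 R=137
Round 2 (k=18): L=137 R=255
Round 3 (k=39): L=255 R=105
Round 4 (k=26): L=105 R=78
Round 5 (k=21): L=78 R=4
Round 6 (k=36): L=4 R=217

Answer: 4 217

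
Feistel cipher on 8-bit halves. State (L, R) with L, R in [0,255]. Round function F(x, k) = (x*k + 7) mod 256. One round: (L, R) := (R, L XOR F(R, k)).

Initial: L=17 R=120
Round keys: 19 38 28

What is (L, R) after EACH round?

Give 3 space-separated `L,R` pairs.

Answer: 120,254 254,195 195,165

Derivation:
Round 1 (k=19): L=120 R=254
Round 2 (k=38): L=254 R=195
Round 3 (k=28): L=195 R=165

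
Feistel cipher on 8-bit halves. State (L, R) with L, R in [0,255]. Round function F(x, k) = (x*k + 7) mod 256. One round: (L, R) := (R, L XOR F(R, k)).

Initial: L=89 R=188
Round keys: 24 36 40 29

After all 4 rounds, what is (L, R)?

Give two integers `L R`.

Round 1 (k=24): L=188 R=254
Round 2 (k=36): L=254 R=3
Round 3 (k=40): L=3 R=129
Round 4 (k=29): L=129 R=167

Answer: 129 167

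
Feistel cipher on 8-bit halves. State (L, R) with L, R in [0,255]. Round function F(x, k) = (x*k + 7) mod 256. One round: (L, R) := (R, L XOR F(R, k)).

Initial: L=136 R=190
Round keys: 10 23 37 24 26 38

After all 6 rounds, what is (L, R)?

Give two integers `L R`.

Answer: 27 20

Derivation:
Round 1 (k=10): L=190 R=251
Round 2 (k=23): L=251 R=42
Round 3 (k=37): L=42 R=226
Round 4 (k=24): L=226 R=29
Round 5 (k=26): L=29 R=27
Round 6 (k=38): L=27 R=20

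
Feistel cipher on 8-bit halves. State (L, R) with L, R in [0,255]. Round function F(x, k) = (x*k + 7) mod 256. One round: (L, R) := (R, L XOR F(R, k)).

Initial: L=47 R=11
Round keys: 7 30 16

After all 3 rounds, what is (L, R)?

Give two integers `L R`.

Answer: 122 220

Derivation:
Round 1 (k=7): L=11 R=123
Round 2 (k=30): L=123 R=122
Round 3 (k=16): L=122 R=220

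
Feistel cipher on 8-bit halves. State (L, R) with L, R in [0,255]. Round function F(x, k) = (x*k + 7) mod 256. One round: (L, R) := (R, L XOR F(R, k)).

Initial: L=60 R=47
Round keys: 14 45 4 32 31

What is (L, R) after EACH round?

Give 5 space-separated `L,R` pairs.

Round 1 (k=14): L=47 R=165
Round 2 (k=45): L=165 R=39
Round 3 (k=4): L=39 R=6
Round 4 (k=32): L=6 R=224
Round 5 (k=31): L=224 R=33

Answer: 47,165 165,39 39,6 6,224 224,33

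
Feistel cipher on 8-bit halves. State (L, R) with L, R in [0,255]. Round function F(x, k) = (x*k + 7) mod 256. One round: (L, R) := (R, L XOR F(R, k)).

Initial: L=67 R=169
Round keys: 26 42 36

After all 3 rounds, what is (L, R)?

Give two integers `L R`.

Answer: 18 253

Derivation:
Round 1 (k=26): L=169 R=114
Round 2 (k=42): L=114 R=18
Round 3 (k=36): L=18 R=253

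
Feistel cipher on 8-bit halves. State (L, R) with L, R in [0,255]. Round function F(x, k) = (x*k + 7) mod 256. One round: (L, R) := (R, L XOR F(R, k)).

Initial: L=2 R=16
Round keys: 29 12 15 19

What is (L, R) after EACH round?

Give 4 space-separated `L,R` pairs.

Round 1 (k=29): L=16 R=213
Round 2 (k=12): L=213 R=19
Round 3 (k=15): L=19 R=241
Round 4 (k=19): L=241 R=249

Answer: 16,213 213,19 19,241 241,249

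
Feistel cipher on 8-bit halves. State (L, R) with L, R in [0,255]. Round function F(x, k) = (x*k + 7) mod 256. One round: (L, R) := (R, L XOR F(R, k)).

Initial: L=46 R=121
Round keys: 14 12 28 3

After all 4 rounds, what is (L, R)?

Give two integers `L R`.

Answer: 244 17

Derivation:
Round 1 (k=14): L=121 R=139
Round 2 (k=12): L=139 R=242
Round 3 (k=28): L=242 R=244
Round 4 (k=3): L=244 R=17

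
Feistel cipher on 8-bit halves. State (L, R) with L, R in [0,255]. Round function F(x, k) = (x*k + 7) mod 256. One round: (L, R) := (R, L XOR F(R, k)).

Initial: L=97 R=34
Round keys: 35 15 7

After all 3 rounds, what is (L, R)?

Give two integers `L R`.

Answer: 217 58

Derivation:
Round 1 (k=35): L=34 R=204
Round 2 (k=15): L=204 R=217
Round 3 (k=7): L=217 R=58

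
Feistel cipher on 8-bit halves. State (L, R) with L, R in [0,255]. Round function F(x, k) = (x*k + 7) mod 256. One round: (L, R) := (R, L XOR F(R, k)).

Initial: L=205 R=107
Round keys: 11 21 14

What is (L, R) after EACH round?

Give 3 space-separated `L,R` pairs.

Answer: 107,109 109,147 147,124

Derivation:
Round 1 (k=11): L=107 R=109
Round 2 (k=21): L=109 R=147
Round 3 (k=14): L=147 R=124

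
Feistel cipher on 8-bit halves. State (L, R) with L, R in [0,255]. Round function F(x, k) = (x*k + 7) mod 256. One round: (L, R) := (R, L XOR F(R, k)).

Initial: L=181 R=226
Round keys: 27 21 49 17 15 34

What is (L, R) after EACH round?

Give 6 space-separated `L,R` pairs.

Round 1 (k=27): L=226 R=104
Round 2 (k=21): L=104 R=109
Round 3 (k=49): L=109 R=140
Round 4 (k=17): L=140 R=62
Round 5 (k=15): L=62 R=37
Round 6 (k=34): L=37 R=207

Answer: 226,104 104,109 109,140 140,62 62,37 37,207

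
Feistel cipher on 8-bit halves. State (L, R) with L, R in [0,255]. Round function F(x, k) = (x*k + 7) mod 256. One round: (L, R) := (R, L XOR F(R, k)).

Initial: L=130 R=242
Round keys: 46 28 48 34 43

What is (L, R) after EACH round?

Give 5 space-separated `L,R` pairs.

Round 1 (k=46): L=242 R=1
Round 2 (k=28): L=1 R=209
Round 3 (k=48): L=209 R=54
Round 4 (k=34): L=54 R=226
Round 5 (k=43): L=226 R=203

Answer: 242,1 1,209 209,54 54,226 226,203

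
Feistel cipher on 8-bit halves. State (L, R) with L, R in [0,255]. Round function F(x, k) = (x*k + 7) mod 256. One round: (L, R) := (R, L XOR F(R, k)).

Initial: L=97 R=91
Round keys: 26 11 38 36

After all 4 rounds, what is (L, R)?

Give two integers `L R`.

Answer: 147 123

Derivation:
Round 1 (k=26): L=91 R=36
Round 2 (k=11): L=36 R=200
Round 3 (k=38): L=200 R=147
Round 4 (k=36): L=147 R=123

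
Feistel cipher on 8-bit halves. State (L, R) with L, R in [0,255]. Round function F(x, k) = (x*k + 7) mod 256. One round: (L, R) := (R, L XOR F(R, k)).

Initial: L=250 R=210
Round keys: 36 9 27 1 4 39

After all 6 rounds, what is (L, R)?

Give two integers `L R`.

Round 1 (k=36): L=210 R=117
Round 2 (k=9): L=117 R=246
Round 3 (k=27): L=246 R=140
Round 4 (k=1): L=140 R=101
Round 5 (k=4): L=101 R=23
Round 6 (k=39): L=23 R=237

Answer: 23 237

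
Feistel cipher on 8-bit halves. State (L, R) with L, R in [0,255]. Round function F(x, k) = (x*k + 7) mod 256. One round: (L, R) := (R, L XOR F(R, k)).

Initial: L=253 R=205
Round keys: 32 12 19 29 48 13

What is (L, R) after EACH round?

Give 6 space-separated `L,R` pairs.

Round 1 (k=32): L=205 R=90
Round 2 (k=12): L=90 R=242
Round 3 (k=19): L=242 R=167
Round 4 (k=29): L=167 R=0
Round 5 (k=48): L=0 R=160
Round 6 (k=13): L=160 R=39

Answer: 205,90 90,242 242,167 167,0 0,160 160,39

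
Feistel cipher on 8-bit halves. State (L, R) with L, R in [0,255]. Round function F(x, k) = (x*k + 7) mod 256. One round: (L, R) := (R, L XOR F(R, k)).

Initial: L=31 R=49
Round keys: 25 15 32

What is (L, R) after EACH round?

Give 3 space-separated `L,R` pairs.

Answer: 49,207 207,25 25,232

Derivation:
Round 1 (k=25): L=49 R=207
Round 2 (k=15): L=207 R=25
Round 3 (k=32): L=25 R=232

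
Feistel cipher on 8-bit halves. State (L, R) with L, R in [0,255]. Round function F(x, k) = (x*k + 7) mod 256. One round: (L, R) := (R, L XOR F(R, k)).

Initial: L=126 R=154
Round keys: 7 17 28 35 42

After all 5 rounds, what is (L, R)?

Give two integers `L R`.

Round 1 (k=7): L=154 R=67
Round 2 (k=17): L=67 R=224
Round 3 (k=28): L=224 R=196
Round 4 (k=35): L=196 R=51
Round 5 (k=42): L=51 R=161

Answer: 51 161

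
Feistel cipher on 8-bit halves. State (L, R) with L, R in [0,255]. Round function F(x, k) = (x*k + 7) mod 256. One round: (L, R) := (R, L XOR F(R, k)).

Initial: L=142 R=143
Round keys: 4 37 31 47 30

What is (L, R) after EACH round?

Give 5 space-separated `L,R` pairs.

Answer: 143,205 205,39 39,13 13,77 77,0

Derivation:
Round 1 (k=4): L=143 R=205
Round 2 (k=37): L=205 R=39
Round 3 (k=31): L=39 R=13
Round 4 (k=47): L=13 R=77
Round 5 (k=30): L=77 R=0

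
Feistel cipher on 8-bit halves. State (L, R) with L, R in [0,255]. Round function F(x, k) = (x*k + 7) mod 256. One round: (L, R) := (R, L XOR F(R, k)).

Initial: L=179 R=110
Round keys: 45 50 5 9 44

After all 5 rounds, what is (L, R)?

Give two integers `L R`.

Answer: 144 129

Derivation:
Round 1 (k=45): L=110 R=238
Round 2 (k=50): L=238 R=237
Round 3 (k=5): L=237 R=70
Round 4 (k=9): L=70 R=144
Round 5 (k=44): L=144 R=129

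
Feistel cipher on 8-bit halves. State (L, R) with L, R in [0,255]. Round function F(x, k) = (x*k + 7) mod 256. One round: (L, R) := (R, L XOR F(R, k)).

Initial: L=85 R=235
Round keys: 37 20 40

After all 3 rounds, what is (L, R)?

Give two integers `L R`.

Answer: 136 236

Derivation:
Round 1 (k=37): L=235 R=171
Round 2 (k=20): L=171 R=136
Round 3 (k=40): L=136 R=236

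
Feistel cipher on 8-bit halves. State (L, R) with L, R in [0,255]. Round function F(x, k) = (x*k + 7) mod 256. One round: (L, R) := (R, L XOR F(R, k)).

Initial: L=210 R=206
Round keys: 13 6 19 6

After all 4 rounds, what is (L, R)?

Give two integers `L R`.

Answer: 107 102

Derivation:
Round 1 (k=13): L=206 R=175
Round 2 (k=6): L=175 R=239
Round 3 (k=19): L=239 R=107
Round 4 (k=6): L=107 R=102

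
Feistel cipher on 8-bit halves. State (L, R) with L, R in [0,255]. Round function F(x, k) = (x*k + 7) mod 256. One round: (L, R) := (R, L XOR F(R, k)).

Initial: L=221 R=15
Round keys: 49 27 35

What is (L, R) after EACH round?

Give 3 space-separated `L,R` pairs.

Answer: 15,59 59,79 79,239

Derivation:
Round 1 (k=49): L=15 R=59
Round 2 (k=27): L=59 R=79
Round 3 (k=35): L=79 R=239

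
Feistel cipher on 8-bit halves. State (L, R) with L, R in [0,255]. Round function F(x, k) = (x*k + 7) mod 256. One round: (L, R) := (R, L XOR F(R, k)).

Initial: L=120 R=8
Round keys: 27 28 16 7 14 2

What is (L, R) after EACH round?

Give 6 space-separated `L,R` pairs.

Answer: 8,167 167,67 67,144 144,180 180,79 79,17

Derivation:
Round 1 (k=27): L=8 R=167
Round 2 (k=28): L=167 R=67
Round 3 (k=16): L=67 R=144
Round 4 (k=7): L=144 R=180
Round 5 (k=14): L=180 R=79
Round 6 (k=2): L=79 R=17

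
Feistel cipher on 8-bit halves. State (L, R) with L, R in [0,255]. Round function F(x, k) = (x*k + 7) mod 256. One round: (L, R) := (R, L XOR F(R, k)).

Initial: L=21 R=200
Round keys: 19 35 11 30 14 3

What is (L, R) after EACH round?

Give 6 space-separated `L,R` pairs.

Round 1 (k=19): L=200 R=202
Round 2 (k=35): L=202 R=109
Round 3 (k=11): L=109 R=124
Round 4 (k=30): L=124 R=226
Round 5 (k=14): L=226 R=31
Round 6 (k=3): L=31 R=134

Answer: 200,202 202,109 109,124 124,226 226,31 31,134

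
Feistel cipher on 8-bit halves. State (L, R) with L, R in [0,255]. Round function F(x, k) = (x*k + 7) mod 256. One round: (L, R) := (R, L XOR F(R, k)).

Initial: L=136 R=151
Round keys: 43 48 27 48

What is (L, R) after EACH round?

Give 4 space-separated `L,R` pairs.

Answer: 151,236 236,208 208,27 27,199

Derivation:
Round 1 (k=43): L=151 R=236
Round 2 (k=48): L=236 R=208
Round 3 (k=27): L=208 R=27
Round 4 (k=48): L=27 R=199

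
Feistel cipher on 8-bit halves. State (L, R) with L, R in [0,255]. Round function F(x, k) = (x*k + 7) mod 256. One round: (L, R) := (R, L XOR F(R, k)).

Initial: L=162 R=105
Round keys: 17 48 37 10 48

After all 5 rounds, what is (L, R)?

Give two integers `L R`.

Answer: 211 56

Derivation:
Round 1 (k=17): L=105 R=162
Round 2 (k=48): L=162 R=14
Round 3 (k=37): L=14 R=175
Round 4 (k=10): L=175 R=211
Round 5 (k=48): L=211 R=56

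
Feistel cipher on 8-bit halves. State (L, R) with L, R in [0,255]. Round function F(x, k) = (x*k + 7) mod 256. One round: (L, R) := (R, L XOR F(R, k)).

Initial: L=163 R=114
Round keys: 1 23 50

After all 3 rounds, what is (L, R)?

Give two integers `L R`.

Answer: 239 111

Derivation:
Round 1 (k=1): L=114 R=218
Round 2 (k=23): L=218 R=239
Round 3 (k=50): L=239 R=111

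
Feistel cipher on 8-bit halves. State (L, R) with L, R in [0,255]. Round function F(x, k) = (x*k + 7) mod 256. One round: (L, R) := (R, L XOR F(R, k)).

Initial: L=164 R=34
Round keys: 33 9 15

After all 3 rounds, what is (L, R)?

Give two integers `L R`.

Round 1 (k=33): L=34 R=205
Round 2 (k=9): L=205 R=30
Round 3 (k=15): L=30 R=4

Answer: 30 4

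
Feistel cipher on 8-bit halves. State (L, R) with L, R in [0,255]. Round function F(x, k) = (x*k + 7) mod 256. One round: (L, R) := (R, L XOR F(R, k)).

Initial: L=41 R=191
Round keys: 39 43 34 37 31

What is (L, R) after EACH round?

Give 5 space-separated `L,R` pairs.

Round 1 (k=39): L=191 R=9
Round 2 (k=43): L=9 R=53
Round 3 (k=34): L=53 R=24
Round 4 (k=37): L=24 R=74
Round 5 (k=31): L=74 R=229

Answer: 191,9 9,53 53,24 24,74 74,229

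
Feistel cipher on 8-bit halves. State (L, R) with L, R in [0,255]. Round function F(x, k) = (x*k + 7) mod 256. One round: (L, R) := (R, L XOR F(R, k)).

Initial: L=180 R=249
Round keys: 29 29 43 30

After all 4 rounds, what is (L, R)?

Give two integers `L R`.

Answer: 177 83

Derivation:
Round 1 (k=29): L=249 R=136
Round 2 (k=29): L=136 R=150
Round 3 (k=43): L=150 R=177
Round 4 (k=30): L=177 R=83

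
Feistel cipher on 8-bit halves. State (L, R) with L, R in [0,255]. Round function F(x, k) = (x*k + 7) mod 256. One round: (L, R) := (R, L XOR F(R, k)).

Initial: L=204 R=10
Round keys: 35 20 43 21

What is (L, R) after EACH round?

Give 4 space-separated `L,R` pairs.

Answer: 10,169 169,49 49,235 235,127

Derivation:
Round 1 (k=35): L=10 R=169
Round 2 (k=20): L=169 R=49
Round 3 (k=43): L=49 R=235
Round 4 (k=21): L=235 R=127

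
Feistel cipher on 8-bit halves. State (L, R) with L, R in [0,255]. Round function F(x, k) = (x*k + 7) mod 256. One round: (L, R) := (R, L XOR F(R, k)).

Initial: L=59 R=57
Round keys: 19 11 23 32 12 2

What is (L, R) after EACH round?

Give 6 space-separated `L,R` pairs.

Answer: 57,121 121,3 3,53 53,164 164,130 130,175

Derivation:
Round 1 (k=19): L=57 R=121
Round 2 (k=11): L=121 R=3
Round 3 (k=23): L=3 R=53
Round 4 (k=32): L=53 R=164
Round 5 (k=12): L=164 R=130
Round 6 (k=2): L=130 R=175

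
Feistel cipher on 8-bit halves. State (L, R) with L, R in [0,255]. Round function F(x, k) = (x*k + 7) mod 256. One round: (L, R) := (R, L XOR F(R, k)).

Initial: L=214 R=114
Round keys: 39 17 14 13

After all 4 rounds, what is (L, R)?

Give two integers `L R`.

Answer: 228 3

Derivation:
Round 1 (k=39): L=114 R=179
Round 2 (k=17): L=179 R=152
Round 3 (k=14): L=152 R=228
Round 4 (k=13): L=228 R=3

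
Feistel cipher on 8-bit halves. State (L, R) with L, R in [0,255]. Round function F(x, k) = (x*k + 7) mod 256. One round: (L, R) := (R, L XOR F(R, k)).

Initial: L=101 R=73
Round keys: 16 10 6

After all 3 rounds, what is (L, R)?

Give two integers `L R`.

Round 1 (k=16): L=73 R=242
Round 2 (k=10): L=242 R=50
Round 3 (k=6): L=50 R=193

Answer: 50 193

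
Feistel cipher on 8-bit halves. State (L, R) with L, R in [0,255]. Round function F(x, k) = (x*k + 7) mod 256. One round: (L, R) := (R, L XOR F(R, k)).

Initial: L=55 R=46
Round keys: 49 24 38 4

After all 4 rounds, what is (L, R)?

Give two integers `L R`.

Round 1 (k=49): L=46 R=226
Round 2 (k=24): L=226 R=25
Round 3 (k=38): L=25 R=95
Round 4 (k=4): L=95 R=154

Answer: 95 154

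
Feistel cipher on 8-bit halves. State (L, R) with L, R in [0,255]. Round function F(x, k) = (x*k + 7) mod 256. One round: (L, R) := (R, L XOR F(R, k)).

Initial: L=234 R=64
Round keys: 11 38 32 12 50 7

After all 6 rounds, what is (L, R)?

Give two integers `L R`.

Round 1 (k=11): L=64 R=45
Round 2 (k=38): L=45 R=245
Round 3 (k=32): L=245 R=138
Round 4 (k=12): L=138 R=138
Round 5 (k=50): L=138 R=113
Round 6 (k=7): L=113 R=148

Answer: 113 148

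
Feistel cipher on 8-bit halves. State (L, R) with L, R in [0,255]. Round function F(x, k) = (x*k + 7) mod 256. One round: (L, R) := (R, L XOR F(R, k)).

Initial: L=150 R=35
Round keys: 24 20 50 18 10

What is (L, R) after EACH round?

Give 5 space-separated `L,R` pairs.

Round 1 (k=24): L=35 R=217
Round 2 (k=20): L=217 R=216
Round 3 (k=50): L=216 R=238
Round 4 (k=18): L=238 R=27
Round 5 (k=10): L=27 R=251

Answer: 35,217 217,216 216,238 238,27 27,251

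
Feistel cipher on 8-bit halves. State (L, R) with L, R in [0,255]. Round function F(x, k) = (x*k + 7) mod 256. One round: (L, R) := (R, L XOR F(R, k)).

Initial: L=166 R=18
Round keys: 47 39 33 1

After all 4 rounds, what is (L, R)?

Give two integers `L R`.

Round 1 (k=47): L=18 R=243
Round 2 (k=39): L=243 R=30
Round 3 (k=33): L=30 R=22
Round 4 (k=1): L=22 R=3

Answer: 22 3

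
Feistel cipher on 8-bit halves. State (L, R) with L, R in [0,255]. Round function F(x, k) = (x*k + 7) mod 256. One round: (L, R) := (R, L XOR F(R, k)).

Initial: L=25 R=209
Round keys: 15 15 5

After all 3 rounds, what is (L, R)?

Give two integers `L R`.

Answer: 73 43

Derivation:
Round 1 (k=15): L=209 R=95
Round 2 (k=15): L=95 R=73
Round 3 (k=5): L=73 R=43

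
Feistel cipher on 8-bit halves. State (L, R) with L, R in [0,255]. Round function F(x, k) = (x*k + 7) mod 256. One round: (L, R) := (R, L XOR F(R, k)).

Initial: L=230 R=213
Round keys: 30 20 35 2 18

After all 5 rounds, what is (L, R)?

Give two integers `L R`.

Round 1 (k=30): L=213 R=27
Round 2 (k=20): L=27 R=246
Round 3 (k=35): L=246 R=178
Round 4 (k=2): L=178 R=157
Round 5 (k=18): L=157 R=163

Answer: 157 163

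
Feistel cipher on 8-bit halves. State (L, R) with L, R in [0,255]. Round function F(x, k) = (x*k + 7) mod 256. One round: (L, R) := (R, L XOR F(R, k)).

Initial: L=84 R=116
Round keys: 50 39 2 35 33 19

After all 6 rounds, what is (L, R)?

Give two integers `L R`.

Answer: 78 186

Derivation:
Round 1 (k=50): L=116 R=251
Round 2 (k=39): L=251 R=48
Round 3 (k=2): L=48 R=156
Round 4 (k=35): L=156 R=107
Round 5 (k=33): L=107 R=78
Round 6 (k=19): L=78 R=186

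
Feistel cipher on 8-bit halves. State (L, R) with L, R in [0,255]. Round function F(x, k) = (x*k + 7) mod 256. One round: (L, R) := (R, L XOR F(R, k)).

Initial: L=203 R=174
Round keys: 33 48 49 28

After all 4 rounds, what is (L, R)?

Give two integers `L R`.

Answer: 126 198

Derivation:
Round 1 (k=33): L=174 R=190
Round 2 (k=48): L=190 R=9
Round 3 (k=49): L=9 R=126
Round 4 (k=28): L=126 R=198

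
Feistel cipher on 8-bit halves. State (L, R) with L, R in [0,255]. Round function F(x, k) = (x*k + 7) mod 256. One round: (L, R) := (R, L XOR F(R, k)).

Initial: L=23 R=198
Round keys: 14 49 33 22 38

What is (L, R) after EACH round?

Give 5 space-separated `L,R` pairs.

Round 1 (k=14): L=198 R=204
Round 2 (k=49): L=204 R=213
Round 3 (k=33): L=213 R=176
Round 4 (k=22): L=176 R=242
Round 5 (k=38): L=242 R=67

Answer: 198,204 204,213 213,176 176,242 242,67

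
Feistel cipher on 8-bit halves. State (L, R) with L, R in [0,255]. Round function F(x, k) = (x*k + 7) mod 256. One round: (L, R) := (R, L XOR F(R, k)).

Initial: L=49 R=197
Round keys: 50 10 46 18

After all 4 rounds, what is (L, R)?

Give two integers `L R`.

Round 1 (k=50): L=197 R=176
Round 2 (k=10): L=176 R=34
Round 3 (k=46): L=34 R=147
Round 4 (k=18): L=147 R=127

Answer: 147 127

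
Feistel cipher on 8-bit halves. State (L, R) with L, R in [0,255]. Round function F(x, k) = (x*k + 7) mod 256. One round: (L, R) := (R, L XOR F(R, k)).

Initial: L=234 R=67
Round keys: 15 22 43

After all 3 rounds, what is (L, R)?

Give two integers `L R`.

Answer: 216 81

Derivation:
Round 1 (k=15): L=67 R=30
Round 2 (k=22): L=30 R=216
Round 3 (k=43): L=216 R=81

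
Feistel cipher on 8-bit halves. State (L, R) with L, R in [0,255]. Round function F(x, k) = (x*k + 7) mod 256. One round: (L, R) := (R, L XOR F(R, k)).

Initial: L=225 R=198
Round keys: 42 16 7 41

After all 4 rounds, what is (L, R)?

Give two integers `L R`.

Answer: 76 210

Derivation:
Round 1 (k=42): L=198 R=98
Round 2 (k=16): L=98 R=225
Round 3 (k=7): L=225 R=76
Round 4 (k=41): L=76 R=210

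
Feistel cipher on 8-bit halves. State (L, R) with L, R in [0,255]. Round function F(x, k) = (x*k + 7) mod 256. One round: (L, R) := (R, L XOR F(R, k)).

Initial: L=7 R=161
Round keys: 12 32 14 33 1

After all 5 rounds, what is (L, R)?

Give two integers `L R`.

Round 1 (k=12): L=161 R=148
Round 2 (k=32): L=148 R=38
Round 3 (k=14): L=38 R=143
Round 4 (k=33): L=143 R=80
Round 5 (k=1): L=80 R=216

Answer: 80 216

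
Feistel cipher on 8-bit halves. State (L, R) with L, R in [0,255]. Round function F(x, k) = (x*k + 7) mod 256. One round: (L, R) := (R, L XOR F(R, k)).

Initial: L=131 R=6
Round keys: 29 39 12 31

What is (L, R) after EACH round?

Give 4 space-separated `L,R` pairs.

Round 1 (k=29): L=6 R=54
Round 2 (k=39): L=54 R=71
Round 3 (k=12): L=71 R=109
Round 4 (k=31): L=109 R=125

Answer: 6,54 54,71 71,109 109,125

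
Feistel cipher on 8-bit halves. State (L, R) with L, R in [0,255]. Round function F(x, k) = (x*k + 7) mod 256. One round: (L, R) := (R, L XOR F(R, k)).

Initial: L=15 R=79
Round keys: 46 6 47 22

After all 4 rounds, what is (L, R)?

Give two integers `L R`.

Round 1 (k=46): L=79 R=54
Round 2 (k=6): L=54 R=4
Round 3 (k=47): L=4 R=245
Round 4 (k=22): L=245 R=17

Answer: 245 17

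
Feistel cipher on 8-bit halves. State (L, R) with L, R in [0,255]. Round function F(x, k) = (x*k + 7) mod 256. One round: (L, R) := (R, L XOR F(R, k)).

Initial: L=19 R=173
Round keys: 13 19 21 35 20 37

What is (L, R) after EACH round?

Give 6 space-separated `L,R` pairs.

Answer: 173,195 195,45 45,123 123,245 245,80 80,98

Derivation:
Round 1 (k=13): L=173 R=195
Round 2 (k=19): L=195 R=45
Round 3 (k=21): L=45 R=123
Round 4 (k=35): L=123 R=245
Round 5 (k=20): L=245 R=80
Round 6 (k=37): L=80 R=98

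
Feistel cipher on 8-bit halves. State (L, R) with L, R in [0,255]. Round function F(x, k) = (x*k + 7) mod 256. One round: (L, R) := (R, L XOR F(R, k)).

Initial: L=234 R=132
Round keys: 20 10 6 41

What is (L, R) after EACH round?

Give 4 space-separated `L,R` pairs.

Answer: 132,189 189,237 237,40 40,130

Derivation:
Round 1 (k=20): L=132 R=189
Round 2 (k=10): L=189 R=237
Round 3 (k=6): L=237 R=40
Round 4 (k=41): L=40 R=130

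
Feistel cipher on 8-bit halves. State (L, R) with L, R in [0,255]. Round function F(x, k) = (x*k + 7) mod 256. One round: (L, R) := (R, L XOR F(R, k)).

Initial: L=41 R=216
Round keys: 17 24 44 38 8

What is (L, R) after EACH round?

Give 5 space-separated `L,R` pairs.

Round 1 (k=17): L=216 R=118
Round 2 (k=24): L=118 R=207
Round 3 (k=44): L=207 R=237
Round 4 (k=38): L=237 R=250
Round 5 (k=8): L=250 R=58

Answer: 216,118 118,207 207,237 237,250 250,58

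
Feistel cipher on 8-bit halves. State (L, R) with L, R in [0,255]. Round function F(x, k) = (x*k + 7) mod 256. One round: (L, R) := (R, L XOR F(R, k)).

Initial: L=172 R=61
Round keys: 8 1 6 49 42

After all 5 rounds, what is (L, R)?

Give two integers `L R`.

Answer: 142 193

Derivation:
Round 1 (k=8): L=61 R=67
Round 2 (k=1): L=67 R=119
Round 3 (k=6): L=119 R=146
Round 4 (k=49): L=146 R=142
Round 5 (k=42): L=142 R=193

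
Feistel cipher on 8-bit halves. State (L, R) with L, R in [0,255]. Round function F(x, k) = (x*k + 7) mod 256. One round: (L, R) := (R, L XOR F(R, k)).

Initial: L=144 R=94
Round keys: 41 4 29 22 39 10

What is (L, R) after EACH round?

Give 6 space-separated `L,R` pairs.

Round 1 (k=41): L=94 R=133
Round 2 (k=4): L=133 R=69
Round 3 (k=29): L=69 R=93
Round 4 (k=22): L=93 R=64
Round 5 (k=39): L=64 R=154
Round 6 (k=10): L=154 R=75

Answer: 94,133 133,69 69,93 93,64 64,154 154,75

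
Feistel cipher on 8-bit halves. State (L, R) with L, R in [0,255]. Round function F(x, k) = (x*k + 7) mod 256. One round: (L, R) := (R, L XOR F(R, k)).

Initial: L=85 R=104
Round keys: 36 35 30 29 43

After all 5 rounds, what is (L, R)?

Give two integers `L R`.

Round 1 (k=36): L=104 R=242
Round 2 (k=35): L=242 R=117
Round 3 (k=30): L=117 R=79
Round 4 (k=29): L=79 R=143
Round 5 (k=43): L=143 R=67

Answer: 143 67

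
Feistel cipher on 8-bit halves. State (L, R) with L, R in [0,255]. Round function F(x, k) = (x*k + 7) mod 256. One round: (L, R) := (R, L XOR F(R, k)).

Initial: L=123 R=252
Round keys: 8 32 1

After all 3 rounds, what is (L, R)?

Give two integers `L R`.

Answer: 123 30

Derivation:
Round 1 (k=8): L=252 R=156
Round 2 (k=32): L=156 R=123
Round 3 (k=1): L=123 R=30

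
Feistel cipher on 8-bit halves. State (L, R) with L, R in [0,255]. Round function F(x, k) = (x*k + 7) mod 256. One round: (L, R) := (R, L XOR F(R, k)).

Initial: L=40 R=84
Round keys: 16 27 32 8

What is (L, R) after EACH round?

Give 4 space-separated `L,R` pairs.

Answer: 84,111 111,232 232,104 104,175

Derivation:
Round 1 (k=16): L=84 R=111
Round 2 (k=27): L=111 R=232
Round 3 (k=32): L=232 R=104
Round 4 (k=8): L=104 R=175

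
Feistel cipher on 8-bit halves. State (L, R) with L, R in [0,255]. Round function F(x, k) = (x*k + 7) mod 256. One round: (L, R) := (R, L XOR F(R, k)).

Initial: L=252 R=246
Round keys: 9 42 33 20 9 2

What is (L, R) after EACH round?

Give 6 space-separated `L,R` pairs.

Answer: 246,81 81,167 167,223 223,212 212,164 164,155

Derivation:
Round 1 (k=9): L=246 R=81
Round 2 (k=42): L=81 R=167
Round 3 (k=33): L=167 R=223
Round 4 (k=20): L=223 R=212
Round 5 (k=9): L=212 R=164
Round 6 (k=2): L=164 R=155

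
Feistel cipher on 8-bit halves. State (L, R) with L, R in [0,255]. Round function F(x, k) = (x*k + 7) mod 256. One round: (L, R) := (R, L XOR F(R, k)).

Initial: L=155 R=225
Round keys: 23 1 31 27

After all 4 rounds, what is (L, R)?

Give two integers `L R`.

Answer: 255 161

Derivation:
Round 1 (k=23): L=225 R=165
Round 2 (k=1): L=165 R=77
Round 3 (k=31): L=77 R=255
Round 4 (k=27): L=255 R=161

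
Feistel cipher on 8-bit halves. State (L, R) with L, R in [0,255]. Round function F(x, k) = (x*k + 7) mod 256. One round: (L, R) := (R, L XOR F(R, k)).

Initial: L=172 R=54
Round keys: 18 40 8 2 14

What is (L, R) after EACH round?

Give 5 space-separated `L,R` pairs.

Answer: 54,127 127,233 233,48 48,142 142,251

Derivation:
Round 1 (k=18): L=54 R=127
Round 2 (k=40): L=127 R=233
Round 3 (k=8): L=233 R=48
Round 4 (k=2): L=48 R=142
Round 5 (k=14): L=142 R=251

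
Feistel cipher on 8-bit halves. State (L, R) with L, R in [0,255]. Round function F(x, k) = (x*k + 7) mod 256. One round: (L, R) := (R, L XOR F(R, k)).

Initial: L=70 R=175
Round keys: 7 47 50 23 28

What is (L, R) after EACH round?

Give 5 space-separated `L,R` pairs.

Round 1 (k=7): L=175 R=150
Round 2 (k=47): L=150 R=62
Round 3 (k=50): L=62 R=181
Round 4 (k=23): L=181 R=116
Round 5 (k=28): L=116 R=2

Answer: 175,150 150,62 62,181 181,116 116,2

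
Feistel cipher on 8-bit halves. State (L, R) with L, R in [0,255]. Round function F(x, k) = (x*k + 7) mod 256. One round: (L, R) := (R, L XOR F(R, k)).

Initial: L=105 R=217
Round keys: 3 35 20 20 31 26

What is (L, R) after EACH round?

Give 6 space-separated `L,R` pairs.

Answer: 217,251 251,129 129,224 224,6 6,33 33,103

Derivation:
Round 1 (k=3): L=217 R=251
Round 2 (k=35): L=251 R=129
Round 3 (k=20): L=129 R=224
Round 4 (k=20): L=224 R=6
Round 5 (k=31): L=6 R=33
Round 6 (k=26): L=33 R=103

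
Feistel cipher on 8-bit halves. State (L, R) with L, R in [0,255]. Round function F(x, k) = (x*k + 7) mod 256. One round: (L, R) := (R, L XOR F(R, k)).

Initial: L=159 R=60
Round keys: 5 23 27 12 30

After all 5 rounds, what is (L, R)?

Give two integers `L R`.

Answer: 160 239

Derivation:
Round 1 (k=5): L=60 R=172
Round 2 (k=23): L=172 R=71
Round 3 (k=27): L=71 R=40
Round 4 (k=12): L=40 R=160
Round 5 (k=30): L=160 R=239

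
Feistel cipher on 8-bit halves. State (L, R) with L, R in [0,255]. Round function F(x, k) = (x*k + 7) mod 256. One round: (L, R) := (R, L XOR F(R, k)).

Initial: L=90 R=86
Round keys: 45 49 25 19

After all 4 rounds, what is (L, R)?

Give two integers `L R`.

Round 1 (k=45): L=86 R=127
Round 2 (k=49): L=127 R=0
Round 3 (k=25): L=0 R=120
Round 4 (k=19): L=120 R=239

Answer: 120 239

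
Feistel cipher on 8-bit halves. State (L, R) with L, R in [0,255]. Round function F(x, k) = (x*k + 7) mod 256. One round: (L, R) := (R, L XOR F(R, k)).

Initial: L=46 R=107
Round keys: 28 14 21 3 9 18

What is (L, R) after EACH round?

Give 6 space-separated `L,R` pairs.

Answer: 107,149 149,70 70,80 80,177 177,16 16,150

Derivation:
Round 1 (k=28): L=107 R=149
Round 2 (k=14): L=149 R=70
Round 3 (k=21): L=70 R=80
Round 4 (k=3): L=80 R=177
Round 5 (k=9): L=177 R=16
Round 6 (k=18): L=16 R=150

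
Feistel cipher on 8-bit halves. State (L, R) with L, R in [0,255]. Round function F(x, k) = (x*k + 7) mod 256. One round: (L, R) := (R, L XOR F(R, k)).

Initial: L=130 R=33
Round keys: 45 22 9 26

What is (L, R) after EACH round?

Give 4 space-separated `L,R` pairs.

Answer: 33,86 86,74 74,247 247,87

Derivation:
Round 1 (k=45): L=33 R=86
Round 2 (k=22): L=86 R=74
Round 3 (k=9): L=74 R=247
Round 4 (k=26): L=247 R=87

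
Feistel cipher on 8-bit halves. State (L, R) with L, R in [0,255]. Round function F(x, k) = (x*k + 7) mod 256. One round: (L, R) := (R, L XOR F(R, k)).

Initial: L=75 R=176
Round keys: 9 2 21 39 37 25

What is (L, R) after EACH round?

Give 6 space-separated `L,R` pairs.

Answer: 176,124 124,79 79,254 254,246 246,107 107,140

Derivation:
Round 1 (k=9): L=176 R=124
Round 2 (k=2): L=124 R=79
Round 3 (k=21): L=79 R=254
Round 4 (k=39): L=254 R=246
Round 5 (k=37): L=246 R=107
Round 6 (k=25): L=107 R=140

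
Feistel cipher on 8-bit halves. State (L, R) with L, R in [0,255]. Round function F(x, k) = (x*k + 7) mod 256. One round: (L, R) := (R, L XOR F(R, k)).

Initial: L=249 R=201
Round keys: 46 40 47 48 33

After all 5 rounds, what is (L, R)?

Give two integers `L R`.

Round 1 (k=46): L=201 R=220
Round 2 (k=40): L=220 R=174
Round 3 (k=47): L=174 R=37
Round 4 (k=48): L=37 R=89
Round 5 (k=33): L=89 R=165

Answer: 89 165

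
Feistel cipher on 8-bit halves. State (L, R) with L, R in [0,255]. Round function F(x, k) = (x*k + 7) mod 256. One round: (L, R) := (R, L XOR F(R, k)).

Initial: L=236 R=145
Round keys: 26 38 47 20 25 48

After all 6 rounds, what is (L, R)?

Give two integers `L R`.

Round 1 (k=26): L=145 R=45
Round 2 (k=38): L=45 R=36
Round 3 (k=47): L=36 R=142
Round 4 (k=20): L=142 R=59
Round 5 (k=25): L=59 R=68
Round 6 (k=48): L=68 R=252

Answer: 68 252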